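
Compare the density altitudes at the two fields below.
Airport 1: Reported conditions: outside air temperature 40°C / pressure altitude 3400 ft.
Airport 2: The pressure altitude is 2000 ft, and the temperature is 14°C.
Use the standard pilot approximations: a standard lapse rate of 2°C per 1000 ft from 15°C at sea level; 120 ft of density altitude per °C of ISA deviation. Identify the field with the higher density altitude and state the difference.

Airport 1: ISA temp = 8.2°C, deviation +31.8°C, DA = 3400 + 120 × 31.8 = 7216 ft.
Airport 2: ISA temp = 11°C, deviation +3°C, DA = 2000 + 120 × 3 = 2360 ft.
Airport 1 is higher by 7216 − 2360 = 4856 ft.

Airport 1 by 4856 ft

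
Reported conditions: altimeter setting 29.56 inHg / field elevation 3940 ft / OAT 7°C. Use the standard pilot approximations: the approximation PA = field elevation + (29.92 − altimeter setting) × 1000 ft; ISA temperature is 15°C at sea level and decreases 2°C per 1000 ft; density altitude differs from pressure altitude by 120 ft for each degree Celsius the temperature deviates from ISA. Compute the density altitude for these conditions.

Pressure altitude = 3940 + (29.92 − 29.56) × 1000 = 3940 + (+360) = 4300 ft.
ISA temperature at 4300 ft = 15 − 2 × (4300/1000) = 6.4°C.
ISA deviation = 7 − 6.4 = +0.6°C.
Density altitude = 4300 + 120 × (0.6) = 4372 ft.

4372 ft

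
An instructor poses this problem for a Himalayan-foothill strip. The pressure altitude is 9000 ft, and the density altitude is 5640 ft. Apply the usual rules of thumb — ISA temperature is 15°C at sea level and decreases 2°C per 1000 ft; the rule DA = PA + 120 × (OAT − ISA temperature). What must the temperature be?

Density altitude − pressure altitude = 5640 − 9000 = -3360 ft.
At 120 ft/°C that is an ISA deviation of -3360/120 = -28°C.
ISA temperature at 9000 ft = 15 − 2 × (9000/1000) = -3°C.
OAT = ISA + deviation = -3 + (-28) = -31°C.

-31°C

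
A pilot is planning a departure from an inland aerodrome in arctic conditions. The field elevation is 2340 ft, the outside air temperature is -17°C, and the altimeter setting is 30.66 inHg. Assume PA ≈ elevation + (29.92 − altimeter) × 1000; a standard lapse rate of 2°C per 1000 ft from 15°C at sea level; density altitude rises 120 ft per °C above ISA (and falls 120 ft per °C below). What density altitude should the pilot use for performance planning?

Pressure altitude = 2340 + (29.92 − 30.66) × 1000 = 2340 + (-740) = 1600 ft.
ISA temperature at 1600 ft = 15 − 2 × (1600/1000) = 11.8°C.
ISA deviation = -17 − 11.8 = -28.8°C.
Density altitude = 1600 + 120 × (-28.8) = -1856 ft.

-1856 ft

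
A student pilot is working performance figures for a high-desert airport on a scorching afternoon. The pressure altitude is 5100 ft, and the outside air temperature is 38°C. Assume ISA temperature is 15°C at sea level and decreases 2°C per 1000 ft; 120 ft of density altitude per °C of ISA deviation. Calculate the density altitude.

ISA temperature at 5100 ft = 15 − 2 × (5100/1000) = 4.8°C.
ISA deviation = 38 − 4.8 = +33.2°C.
Density altitude = 5100 + 120 × (33.2) = 5100 + (+3984) = 9084 ft.

9084 ft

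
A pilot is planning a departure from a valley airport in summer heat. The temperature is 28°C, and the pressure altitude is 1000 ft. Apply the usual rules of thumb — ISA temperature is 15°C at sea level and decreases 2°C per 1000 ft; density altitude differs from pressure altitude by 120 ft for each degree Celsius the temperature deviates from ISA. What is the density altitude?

2800 ft

ISA temperature at 1000 ft = 15 − 2 × (1000/1000) = 13°C.
ISA deviation = 28 − 13 = +15°C.
Density altitude = 1000 + 120 × (15) = 1000 + (+1800) = 2800 ft.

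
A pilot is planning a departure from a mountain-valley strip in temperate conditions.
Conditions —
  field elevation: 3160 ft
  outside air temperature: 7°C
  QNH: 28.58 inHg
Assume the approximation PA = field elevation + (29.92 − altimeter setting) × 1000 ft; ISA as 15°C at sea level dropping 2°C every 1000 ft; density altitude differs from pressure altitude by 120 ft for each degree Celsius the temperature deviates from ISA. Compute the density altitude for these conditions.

Pressure altitude = 3160 + (29.92 − 28.58) × 1000 = 3160 + (+1340) = 4500 ft.
ISA temperature at 4500 ft = 15 − 2 × (4500/1000) = 6°C.
ISA deviation = 7 − 6 = +1°C.
Density altitude = 4500 + 120 × (1) = 4620 ft.

4620 ft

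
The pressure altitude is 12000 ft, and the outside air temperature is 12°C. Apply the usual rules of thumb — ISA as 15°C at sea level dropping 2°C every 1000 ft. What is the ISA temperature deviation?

ISA+21°C

ISA temperature at 12000 ft = 15 − 2 × (12000/1000) = -9°C.
Deviation = OAT − ISA = 12 − (-9) = +21°C.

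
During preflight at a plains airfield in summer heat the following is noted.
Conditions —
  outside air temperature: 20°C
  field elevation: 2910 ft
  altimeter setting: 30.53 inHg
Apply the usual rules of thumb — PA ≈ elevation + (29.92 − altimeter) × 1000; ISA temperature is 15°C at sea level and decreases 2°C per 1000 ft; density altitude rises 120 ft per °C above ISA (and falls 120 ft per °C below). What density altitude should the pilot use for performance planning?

3452 ft

Pressure altitude = 2910 + (29.92 − 30.53) × 1000 = 2910 + (-610) = 2300 ft.
ISA temperature at 2300 ft = 15 − 2 × (2300/1000) = 10.4°C.
ISA deviation = 20 − 10.4 = +9.6°C.
Density altitude = 2300 + 120 × (9.6) = 3452 ft.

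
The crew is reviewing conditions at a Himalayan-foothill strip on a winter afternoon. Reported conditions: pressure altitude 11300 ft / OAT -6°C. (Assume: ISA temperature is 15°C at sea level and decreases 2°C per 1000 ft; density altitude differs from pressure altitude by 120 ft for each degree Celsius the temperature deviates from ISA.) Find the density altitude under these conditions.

11492 ft

ISA temperature at 11300 ft = 15 − 2 × (11300/1000) = -7.6°C.
ISA deviation = -6 − (-7.6) = +1.6°C.
Density altitude = 11300 + 120 × (1.6) = 11300 + (+192) = 11492 ft.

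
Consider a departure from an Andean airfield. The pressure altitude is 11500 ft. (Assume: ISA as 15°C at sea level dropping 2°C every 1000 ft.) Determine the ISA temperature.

-8°C

ISA temperature = 15 − 2 × (11500/1000) = 15 − 23 = -8°C.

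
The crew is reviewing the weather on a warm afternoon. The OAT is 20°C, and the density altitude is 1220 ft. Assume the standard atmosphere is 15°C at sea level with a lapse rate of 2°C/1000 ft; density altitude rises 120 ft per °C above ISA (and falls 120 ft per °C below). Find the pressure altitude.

DA = PA + 120 × (OAT − (15 − 2·PA/1000)) = PA + 120·OAT − 1800 + 0.24·PA = 1.24·PA + 120·OAT − 1800.
So 1.24·PA = 1220 − 120 × 20 + 1800 = 620.
PA = 620 / 1.24 = 500 ft.

500 ft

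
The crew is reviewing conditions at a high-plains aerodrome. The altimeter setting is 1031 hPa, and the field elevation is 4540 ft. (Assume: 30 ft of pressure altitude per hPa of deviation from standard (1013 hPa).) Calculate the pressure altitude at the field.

4000 ft

Pressure correction = (1013 − 1031) × 30 = -540 ft.
Pressure altitude = 4540 + (-540) = 4000 ft.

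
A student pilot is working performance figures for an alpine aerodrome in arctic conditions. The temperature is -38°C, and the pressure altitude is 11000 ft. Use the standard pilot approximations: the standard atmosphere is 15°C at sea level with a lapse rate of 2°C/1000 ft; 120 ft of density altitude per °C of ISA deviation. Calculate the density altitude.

7280 ft

ISA temperature at 11000 ft = 15 − 2 × (11000/1000) = -7°C.
ISA deviation = -38 − (-7) = -31°C.
Density altitude = 11000 + 120 × (-31) = 11000 + (-3720) = 7280 ft.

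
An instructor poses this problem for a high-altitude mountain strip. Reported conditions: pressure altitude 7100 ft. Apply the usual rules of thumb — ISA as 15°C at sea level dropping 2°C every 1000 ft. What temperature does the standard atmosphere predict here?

0.8°C

ISA temperature = 15 − 2 × (7100/1000) = 15 − 14.2 = 0.8°C.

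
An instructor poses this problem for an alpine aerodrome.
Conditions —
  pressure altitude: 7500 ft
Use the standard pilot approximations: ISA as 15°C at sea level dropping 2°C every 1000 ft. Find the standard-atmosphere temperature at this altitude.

ISA temperature = 15 − 2 × (7500/1000) = 15 − 15 = 0°C.

0°C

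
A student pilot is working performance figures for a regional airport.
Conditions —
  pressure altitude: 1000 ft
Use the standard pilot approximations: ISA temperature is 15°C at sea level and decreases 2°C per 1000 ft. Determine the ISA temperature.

13°C

ISA temperature = 15 − 2 × (1000/1000) = 15 − 2 = 13°C.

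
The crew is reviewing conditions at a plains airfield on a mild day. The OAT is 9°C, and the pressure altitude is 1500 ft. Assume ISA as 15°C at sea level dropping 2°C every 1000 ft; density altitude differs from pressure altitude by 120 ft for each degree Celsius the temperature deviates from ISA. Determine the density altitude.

1140 ft

ISA temperature at 1500 ft = 15 − 2 × (1500/1000) = 12°C.
ISA deviation = 9 − 12 = -3°C.
Density altitude = 1500 + 120 × (-3) = 1500 + (-360) = 1140 ft.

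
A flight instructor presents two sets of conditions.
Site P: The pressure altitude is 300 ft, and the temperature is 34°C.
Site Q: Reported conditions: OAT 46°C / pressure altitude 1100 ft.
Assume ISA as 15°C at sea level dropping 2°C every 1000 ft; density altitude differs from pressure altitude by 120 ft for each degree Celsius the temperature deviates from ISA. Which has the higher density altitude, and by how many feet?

Site Q by 2432 ft

Site P: ISA temp = 14.4°C, deviation +19.6°C, DA = 300 + 120 × 19.6 = 2652 ft.
Site Q: ISA temp = 12.8°C, deviation +33.2°C, DA = 1100 + 120 × 33.2 = 5084 ft.
Site Q is higher by 5084 − 2652 = 2432 ft.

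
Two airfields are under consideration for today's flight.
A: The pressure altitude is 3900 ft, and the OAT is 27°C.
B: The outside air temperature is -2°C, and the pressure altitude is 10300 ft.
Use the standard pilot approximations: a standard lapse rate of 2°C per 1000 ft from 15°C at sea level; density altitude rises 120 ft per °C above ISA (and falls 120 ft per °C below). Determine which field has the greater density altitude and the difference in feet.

A: ISA temp = 7.2°C, deviation +19.8°C, DA = 3900 + 120 × 19.8 = 6276 ft.
B: ISA temp = -5.6°C, deviation +3.6°C, DA = 10300 + 120 × 3.6 = 10732 ft.
B is higher by 10732 − 6276 = 4456 ft.

B by 4456 ft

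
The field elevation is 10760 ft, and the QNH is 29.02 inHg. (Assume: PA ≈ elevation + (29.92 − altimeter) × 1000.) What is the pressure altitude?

11660 ft

Pressure correction = (29.92 − 29.02) × 1000 = +900 ft.
Pressure altitude = 10760 + (+900) = 11660 ft.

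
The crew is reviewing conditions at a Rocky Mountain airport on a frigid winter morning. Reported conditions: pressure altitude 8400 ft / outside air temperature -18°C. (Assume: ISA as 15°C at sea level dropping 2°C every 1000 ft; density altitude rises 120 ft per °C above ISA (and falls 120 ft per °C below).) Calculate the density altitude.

ISA temperature at 8400 ft = 15 − 2 × (8400/1000) = -1.8°C.
ISA deviation = -18 − (-1.8) = -16.2°C.
Density altitude = 8400 + 120 × (-16.2) = 8400 + (-1944) = 6456 ft.

6456 ft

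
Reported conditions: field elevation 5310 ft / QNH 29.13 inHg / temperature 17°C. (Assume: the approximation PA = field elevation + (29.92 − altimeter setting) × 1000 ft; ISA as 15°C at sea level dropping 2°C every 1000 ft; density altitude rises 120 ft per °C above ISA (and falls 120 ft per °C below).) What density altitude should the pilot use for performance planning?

Pressure altitude = 5310 + (29.92 − 29.13) × 1000 = 5310 + (+790) = 6100 ft.
ISA temperature at 6100 ft = 15 − 2 × (6100/1000) = 2.8°C.
ISA deviation = 17 − 2.8 = +14.2°C.
Density altitude = 6100 + 120 × (14.2) = 7804 ft.

7804 ft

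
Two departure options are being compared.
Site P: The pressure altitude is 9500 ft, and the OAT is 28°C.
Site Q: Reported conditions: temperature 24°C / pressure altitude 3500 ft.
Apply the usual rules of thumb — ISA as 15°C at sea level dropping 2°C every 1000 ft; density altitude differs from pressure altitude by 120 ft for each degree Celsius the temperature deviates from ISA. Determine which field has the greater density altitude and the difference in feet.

Site P by 7920 ft

Site P: ISA temp = -4°C, deviation +32°C, DA = 9500 + 120 × 32 = 13340 ft.
Site Q: ISA temp = 8°C, deviation +16°C, DA = 3500 + 120 × 16 = 5420 ft.
Site P is higher by 13340 − 5420 = 7920 ft.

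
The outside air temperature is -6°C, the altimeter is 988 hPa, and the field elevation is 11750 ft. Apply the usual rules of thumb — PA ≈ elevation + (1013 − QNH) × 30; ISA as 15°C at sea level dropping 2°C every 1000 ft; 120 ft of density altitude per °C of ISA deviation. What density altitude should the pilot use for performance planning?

12980 ft

Pressure altitude = 11750 + (1013 − 988) × 30 = 11750 + (+750) = 12500 ft.
ISA temperature at 12500 ft = 15 − 2 × (12500/1000) = -10°C.
ISA deviation = -6 − (-10) = +4°C.
Density altitude = 12500 + 120 × (4) = 12980 ft.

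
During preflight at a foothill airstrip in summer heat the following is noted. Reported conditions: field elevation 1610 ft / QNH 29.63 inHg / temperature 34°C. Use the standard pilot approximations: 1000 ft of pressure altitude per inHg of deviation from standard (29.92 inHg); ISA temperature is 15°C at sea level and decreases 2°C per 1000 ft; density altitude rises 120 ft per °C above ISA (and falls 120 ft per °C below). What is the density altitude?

4636 ft

Pressure altitude = 1610 + (29.92 − 29.63) × 1000 = 1610 + (+290) = 1900 ft.
ISA temperature at 1900 ft = 15 − 2 × (1900/1000) = 11.2°C.
ISA deviation = 34 − 11.2 = +22.8°C.
Density altitude = 1900 + 120 × (22.8) = 4636 ft.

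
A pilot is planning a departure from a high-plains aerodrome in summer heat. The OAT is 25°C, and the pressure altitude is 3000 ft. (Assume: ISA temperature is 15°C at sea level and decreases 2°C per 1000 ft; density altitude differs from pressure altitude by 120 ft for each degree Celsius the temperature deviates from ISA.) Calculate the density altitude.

ISA temperature at 3000 ft = 15 − 2 × (3000/1000) = 9°C.
ISA deviation = 25 − 9 = +16°C.
Density altitude = 3000 + 120 × (16) = 3000 + (+1920) = 4920 ft.

4920 ft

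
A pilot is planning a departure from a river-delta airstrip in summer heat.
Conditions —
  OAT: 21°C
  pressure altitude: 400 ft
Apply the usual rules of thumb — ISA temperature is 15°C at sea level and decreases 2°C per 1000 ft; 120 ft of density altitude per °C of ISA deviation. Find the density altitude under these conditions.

1216 ft

ISA temperature at 400 ft = 15 − 2 × (400/1000) = 14.2°C.
ISA deviation = 21 − 14.2 = +6.8°C.
Density altitude = 400 + 120 × (6.8) = 400 + (+816) = 1216 ft.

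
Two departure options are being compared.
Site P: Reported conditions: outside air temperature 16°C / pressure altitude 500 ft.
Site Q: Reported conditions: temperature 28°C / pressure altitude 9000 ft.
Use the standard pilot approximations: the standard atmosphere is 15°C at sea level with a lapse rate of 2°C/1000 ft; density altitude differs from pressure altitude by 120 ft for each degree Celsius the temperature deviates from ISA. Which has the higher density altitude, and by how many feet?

Site P: ISA temp = 14°C, deviation +2°C, DA = 500 + 120 × 2 = 740 ft.
Site Q: ISA temp = -3°C, deviation +31°C, DA = 9000 + 120 × 31 = 12720 ft.
Site Q is higher by 12720 − 740 = 11980 ft.

Site Q by 11980 ft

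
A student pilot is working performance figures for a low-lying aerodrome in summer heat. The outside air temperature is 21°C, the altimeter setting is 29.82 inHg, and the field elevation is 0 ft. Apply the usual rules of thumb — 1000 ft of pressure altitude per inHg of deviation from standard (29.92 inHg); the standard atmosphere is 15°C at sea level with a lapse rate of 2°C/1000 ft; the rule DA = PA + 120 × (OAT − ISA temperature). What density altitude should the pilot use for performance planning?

Pressure altitude = 0 + (29.92 − 29.82) × 1000 = 0 + (+100) = 100 ft.
ISA temperature at 100 ft = 15 − 2 × (100/1000) = 14.8°C.
ISA deviation = 21 − 14.8 = +6.2°C.
Density altitude = 100 + 120 × (6.2) = 844 ft.

844 ft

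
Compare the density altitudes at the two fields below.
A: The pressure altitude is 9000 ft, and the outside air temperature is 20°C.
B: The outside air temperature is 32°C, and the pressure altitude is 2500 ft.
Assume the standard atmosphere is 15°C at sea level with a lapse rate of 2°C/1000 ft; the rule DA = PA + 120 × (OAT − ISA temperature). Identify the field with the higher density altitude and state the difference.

A by 6620 ft

A: ISA temp = -3°C, deviation +23°C, DA = 9000 + 120 × 23 = 11760 ft.
B: ISA temp = 10°C, deviation +22°C, DA = 2500 + 120 × 22 = 5140 ft.
A is higher by 11760 − 5140 = 6620 ft.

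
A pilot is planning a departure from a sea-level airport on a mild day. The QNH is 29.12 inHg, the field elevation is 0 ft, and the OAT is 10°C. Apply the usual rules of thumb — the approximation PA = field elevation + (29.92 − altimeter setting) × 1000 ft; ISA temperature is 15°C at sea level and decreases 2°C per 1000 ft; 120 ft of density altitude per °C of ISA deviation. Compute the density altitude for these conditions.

392 ft

Pressure altitude = 0 + (29.92 − 29.12) × 1000 = 0 + (+800) = 800 ft.
ISA temperature at 800 ft = 15 − 2 × (800/1000) = 13.4°C.
ISA deviation = 10 − 13.4 = -3.4°C.
Density altitude = 800 + 120 × (-3.4) = 392 ft.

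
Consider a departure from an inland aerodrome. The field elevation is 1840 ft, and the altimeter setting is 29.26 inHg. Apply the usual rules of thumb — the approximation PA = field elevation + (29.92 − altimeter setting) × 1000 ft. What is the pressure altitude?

Pressure correction = (29.92 − 29.26) × 1000 = +660 ft.
Pressure altitude = 1840 + (+660) = 2500 ft.

2500 ft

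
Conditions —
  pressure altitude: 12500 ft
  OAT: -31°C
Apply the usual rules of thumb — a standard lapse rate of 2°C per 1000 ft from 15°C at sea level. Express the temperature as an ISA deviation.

ISA-21°C

ISA temperature at 12500 ft = 15 − 2 × (12500/1000) = -10°C.
Deviation = OAT − ISA = -31 − (-10) = -21°C.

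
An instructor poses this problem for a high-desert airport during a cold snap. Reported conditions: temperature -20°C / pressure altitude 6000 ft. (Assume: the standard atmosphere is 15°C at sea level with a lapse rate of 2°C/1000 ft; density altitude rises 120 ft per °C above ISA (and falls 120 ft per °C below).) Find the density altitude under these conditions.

ISA temperature at 6000 ft = 15 − 2 × (6000/1000) = 3°C.
ISA deviation = -20 − 3 = -23°C.
Density altitude = 6000 + 120 × (-23) = 6000 + (-2760) = 3240 ft.

3240 ft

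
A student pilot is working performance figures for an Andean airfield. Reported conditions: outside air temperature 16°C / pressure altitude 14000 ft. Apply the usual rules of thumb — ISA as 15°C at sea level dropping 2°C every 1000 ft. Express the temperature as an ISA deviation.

ISA temperature at 14000 ft = 15 − 2 × (14000/1000) = -13°C.
Deviation = OAT − ISA = 16 − (-13) = +29°C.

ISA+29°C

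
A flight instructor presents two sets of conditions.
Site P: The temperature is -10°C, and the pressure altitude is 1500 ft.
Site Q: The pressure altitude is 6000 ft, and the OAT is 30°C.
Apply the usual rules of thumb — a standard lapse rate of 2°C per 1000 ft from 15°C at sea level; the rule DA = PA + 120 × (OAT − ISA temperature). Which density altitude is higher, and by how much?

Site Q by 10380 ft

Site P: ISA temp = 12°C, deviation -22°C, DA = 1500 + 120 × (-22) = -1140 ft.
Site Q: ISA temp = 3°C, deviation +27°C, DA = 6000 + 120 × 27 = 9240 ft.
Site Q is higher by 9240 − (-1140) = 10380 ft.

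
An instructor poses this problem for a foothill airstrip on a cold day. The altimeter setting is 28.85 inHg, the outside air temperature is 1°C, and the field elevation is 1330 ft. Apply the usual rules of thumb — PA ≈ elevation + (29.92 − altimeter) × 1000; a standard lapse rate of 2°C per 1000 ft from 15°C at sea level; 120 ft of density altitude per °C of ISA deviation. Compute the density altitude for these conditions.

1296 ft

Pressure altitude = 1330 + (29.92 − 28.85) × 1000 = 1330 + (+1070) = 2400 ft.
ISA temperature at 2400 ft = 15 − 2 × (2400/1000) = 10.2°C.
ISA deviation = 1 − 10.2 = -9.2°C.
Density altitude = 2400 + 120 × (-9.2) = 1296 ft.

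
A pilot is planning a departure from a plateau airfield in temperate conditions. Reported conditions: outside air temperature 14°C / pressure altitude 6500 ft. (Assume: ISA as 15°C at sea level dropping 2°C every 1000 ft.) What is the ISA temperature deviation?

ISA temperature at 6500 ft = 15 − 2 × (6500/1000) = 2°C.
Deviation = OAT − ISA = 14 − 2 = +12°C.

ISA+12°C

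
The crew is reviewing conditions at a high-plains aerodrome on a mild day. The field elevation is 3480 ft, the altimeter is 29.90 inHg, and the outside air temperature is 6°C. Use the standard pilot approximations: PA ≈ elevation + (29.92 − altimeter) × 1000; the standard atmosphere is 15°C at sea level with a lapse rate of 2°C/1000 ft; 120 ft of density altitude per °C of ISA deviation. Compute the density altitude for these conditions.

3260 ft

Pressure altitude = 3480 + (29.92 − 29.90) × 1000 = 3480 + (+20) = 3500 ft.
ISA temperature at 3500 ft = 15 − 2 × (3500/1000) = 8°C.
ISA deviation = 6 − 8 = -2°C.
Density altitude = 3500 + 120 × (-2) = 3260 ft.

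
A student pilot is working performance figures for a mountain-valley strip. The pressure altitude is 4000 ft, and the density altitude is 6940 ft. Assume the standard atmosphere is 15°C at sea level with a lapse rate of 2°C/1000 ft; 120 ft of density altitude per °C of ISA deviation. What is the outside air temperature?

31.5°C

Density altitude − pressure altitude = 6940 − 4000 = +2940 ft.
At 120 ft/°C that is an ISA deviation of 2940/120 = +24.5°C.
ISA temperature at 4000 ft = 15 − 2 × (4000/1000) = 7°C.
OAT = ISA + deviation = 7 + (+24.5) = 31.5°C.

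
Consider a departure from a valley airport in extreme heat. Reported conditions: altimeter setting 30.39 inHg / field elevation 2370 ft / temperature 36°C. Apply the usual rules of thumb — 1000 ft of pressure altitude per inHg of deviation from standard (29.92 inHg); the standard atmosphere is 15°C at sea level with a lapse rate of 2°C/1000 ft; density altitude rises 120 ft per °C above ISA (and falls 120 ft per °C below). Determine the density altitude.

Pressure altitude = 2370 + (29.92 − 30.39) × 1000 = 2370 + (-470) = 1900 ft.
ISA temperature at 1900 ft = 15 − 2 × (1900/1000) = 11.2°C.
ISA deviation = 36 − 11.2 = +24.8°C.
Density altitude = 1900 + 120 × (24.8) = 4876 ft.

4876 ft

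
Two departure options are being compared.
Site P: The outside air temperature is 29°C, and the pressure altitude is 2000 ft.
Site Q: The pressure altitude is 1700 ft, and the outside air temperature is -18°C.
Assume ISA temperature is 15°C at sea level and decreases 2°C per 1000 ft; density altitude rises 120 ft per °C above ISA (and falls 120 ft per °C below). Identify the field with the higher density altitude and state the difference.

Site P: ISA temp = 11°C, deviation +18°C, DA = 2000 + 120 × 18 = 4160 ft.
Site Q: ISA temp = 11.6°C, deviation -29.6°C, DA = 1700 + 120 × (-29.6) = -1852 ft.
Site P is higher by 4160 − (-1852) = 6012 ft.

Site P by 6012 ft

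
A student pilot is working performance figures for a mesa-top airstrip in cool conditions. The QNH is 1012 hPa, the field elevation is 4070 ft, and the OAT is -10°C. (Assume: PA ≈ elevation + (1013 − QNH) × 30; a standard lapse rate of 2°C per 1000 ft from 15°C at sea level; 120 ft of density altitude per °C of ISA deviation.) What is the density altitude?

Pressure altitude = 4070 + (1013 − 1012) × 30 = 4070 + (+30) = 4100 ft.
ISA temperature at 4100 ft = 15 − 2 × (4100/1000) = 6.8°C.
ISA deviation = -10 − 6.8 = -16.8°C.
Density altitude = 4100 + 120 × (-16.8) = 2084 ft.

2084 ft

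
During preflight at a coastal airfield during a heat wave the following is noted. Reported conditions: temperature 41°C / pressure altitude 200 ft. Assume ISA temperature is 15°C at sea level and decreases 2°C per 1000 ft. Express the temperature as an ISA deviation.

ISA temperature at 200 ft = 15 − 2 × (200/1000) = 14.6°C.
Deviation = OAT − ISA = 41 − 14.6 = +26.4°C.

ISA+26.4°C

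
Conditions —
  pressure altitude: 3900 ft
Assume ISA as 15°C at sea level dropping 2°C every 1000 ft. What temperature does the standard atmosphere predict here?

7.2°C

ISA temperature = 15 − 2 × (3900/1000) = 15 − 7.8 = 7.2°C.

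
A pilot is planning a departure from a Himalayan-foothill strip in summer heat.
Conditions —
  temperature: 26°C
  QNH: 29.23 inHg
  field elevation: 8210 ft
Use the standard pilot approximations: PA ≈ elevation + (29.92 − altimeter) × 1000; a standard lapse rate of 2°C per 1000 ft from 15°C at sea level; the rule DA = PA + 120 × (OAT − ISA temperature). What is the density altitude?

Pressure altitude = 8210 + (29.92 − 29.23) × 1000 = 8210 + (+690) = 8900 ft.
ISA temperature at 8900 ft = 15 − 2 × (8900/1000) = -2.8°C.
ISA deviation = 26 − (-2.8) = +28.8°C.
Density altitude = 8900 + 120 × (28.8) = 12356 ft.

12356 ft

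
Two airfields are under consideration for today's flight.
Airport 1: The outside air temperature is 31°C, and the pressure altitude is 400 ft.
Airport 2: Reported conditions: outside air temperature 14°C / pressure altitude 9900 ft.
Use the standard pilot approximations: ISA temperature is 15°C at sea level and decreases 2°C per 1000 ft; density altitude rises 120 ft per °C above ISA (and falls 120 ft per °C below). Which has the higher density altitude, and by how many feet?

Airport 2 by 9740 ft

Airport 1: ISA temp = 14.2°C, deviation +16.8°C, DA = 400 + 120 × 16.8 = 2416 ft.
Airport 2: ISA temp = -4.8°C, deviation +18.8°C, DA = 9900 + 120 × 18.8 = 12156 ft.
Airport 2 is higher by 12156 − 2416 = 9740 ft.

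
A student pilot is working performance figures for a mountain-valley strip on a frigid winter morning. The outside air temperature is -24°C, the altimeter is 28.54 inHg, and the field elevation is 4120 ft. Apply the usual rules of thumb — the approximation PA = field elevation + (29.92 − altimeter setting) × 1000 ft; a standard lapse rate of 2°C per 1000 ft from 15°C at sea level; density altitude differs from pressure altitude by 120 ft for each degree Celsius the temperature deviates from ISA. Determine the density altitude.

Pressure altitude = 4120 + (29.92 − 28.54) × 1000 = 4120 + (+1380) = 5500 ft.
ISA temperature at 5500 ft = 15 − 2 × (5500/1000) = 4°C.
ISA deviation = -24 − 4 = -28°C.
Density altitude = 5500 + 120 × (-28) = 2140 ft.

2140 ft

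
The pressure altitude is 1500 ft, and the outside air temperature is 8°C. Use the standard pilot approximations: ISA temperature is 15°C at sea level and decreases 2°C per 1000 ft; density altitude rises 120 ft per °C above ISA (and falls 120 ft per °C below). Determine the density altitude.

ISA temperature at 1500 ft = 15 − 2 × (1500/1000) = 12°C.
ISA deviation = 8 − 12 = -4°C.
Density altitude = 1500 + 120 × (-4) = 1500 + (-480) = 1020 ft.

1020 ft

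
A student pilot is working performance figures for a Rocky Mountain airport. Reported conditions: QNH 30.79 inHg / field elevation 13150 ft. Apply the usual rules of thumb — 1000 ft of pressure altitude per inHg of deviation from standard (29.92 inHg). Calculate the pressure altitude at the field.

Pressure correction = (29.92 − 30.79) × 1000 = -870 ft.
Pressure altitude = 13150 + (-870) = 12280 ft.

12280 ft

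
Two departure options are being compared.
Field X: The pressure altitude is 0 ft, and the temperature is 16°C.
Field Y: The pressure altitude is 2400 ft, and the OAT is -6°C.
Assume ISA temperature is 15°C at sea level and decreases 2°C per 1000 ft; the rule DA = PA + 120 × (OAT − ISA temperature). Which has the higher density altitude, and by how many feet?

Field X: ISA temp = 15°C, deviation +1°C, DA = 0 + 120 × 1 = 120 ft.
Field Y: ISA temp = 10.2°C, deviation -16.2°C, DA = 2400 + 120 × (-16.2) = 456 ft.
Field Y is higher by 456 − 120 = 336 ft.

Field Y by 336 ft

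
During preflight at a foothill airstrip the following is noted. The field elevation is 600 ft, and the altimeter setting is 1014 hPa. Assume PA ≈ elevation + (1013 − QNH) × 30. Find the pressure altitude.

570 ft

Pressure correction = (1013 − 1014) × 30 = -30 ft.
Pressure altitude = 600 + (-30) = 570 ft.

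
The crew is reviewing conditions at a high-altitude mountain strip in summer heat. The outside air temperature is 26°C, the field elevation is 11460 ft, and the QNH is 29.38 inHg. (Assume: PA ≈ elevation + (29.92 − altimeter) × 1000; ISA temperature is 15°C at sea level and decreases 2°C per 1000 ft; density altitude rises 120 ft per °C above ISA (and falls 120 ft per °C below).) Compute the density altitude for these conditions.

Pressure altitude = 11460 + (29.92 − 29.38) × 1000 = 11460 + (+540) = 12000 ft.
ISA temperature at 12000 ft = 15 − 2 × (12000/1000) = -9°C.
ISA deviation = 26 − (-9) = +35°C.
Density altitude = 12000 + 120 × (35) = 16200 ft.

16200 ft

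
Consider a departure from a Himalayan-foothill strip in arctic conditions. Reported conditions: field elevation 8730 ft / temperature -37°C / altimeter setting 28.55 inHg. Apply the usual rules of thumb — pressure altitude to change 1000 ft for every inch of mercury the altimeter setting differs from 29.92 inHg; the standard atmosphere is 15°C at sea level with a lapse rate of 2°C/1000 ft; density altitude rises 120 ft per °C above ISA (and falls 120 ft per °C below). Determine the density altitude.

6284 ft

Pressure altitude = 8730 + (29.92 − 28.55) × 1000 = 8730 + (+1370) = 10100 ft.
ISA temperature at 10100 ft = 15 − 2 × (10100/1000) = -5.2°C.
ISA deviation = -37 − (-5.2) = -31.8°C.
Density altitude = 10100 + 120 × (-31.8) = 6284 ft.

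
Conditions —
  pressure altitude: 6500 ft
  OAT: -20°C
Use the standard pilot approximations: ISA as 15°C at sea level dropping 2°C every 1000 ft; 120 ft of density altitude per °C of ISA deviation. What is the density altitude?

ISA temperature at 6500 ft = 15 − 2 × (6500/1000) = 2°C.
ISA deviation = -20 − 2 = -22°C.
Density altitude = 6500 + 120 × (-22) = 6500 + (-2640) = 3860 ft.

3860 ft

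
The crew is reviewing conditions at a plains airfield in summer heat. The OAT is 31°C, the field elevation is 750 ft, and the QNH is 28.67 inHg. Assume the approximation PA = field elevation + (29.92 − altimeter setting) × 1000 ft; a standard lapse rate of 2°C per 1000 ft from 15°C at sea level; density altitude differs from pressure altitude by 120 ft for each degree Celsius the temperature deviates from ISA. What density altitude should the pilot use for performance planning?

4400 ft

Pressure altitude = 750 + (29.92 − 28.67) × 1000 = 750 + (+1250) = 2000 ft.
ISA temperature at 2000 ft = 15 − 2 × (2000/1000) = 11°C.
ISA deviation = 31 − 11 = +20°C.
Density altitude = 2000 + 120 × (20) = 4400 ft.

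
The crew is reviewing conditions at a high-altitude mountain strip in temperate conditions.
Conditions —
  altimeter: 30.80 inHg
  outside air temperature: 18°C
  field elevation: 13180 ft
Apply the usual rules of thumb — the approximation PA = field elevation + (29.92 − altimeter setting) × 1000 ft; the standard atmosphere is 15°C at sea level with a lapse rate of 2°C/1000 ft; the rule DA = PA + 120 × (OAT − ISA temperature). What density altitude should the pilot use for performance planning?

15612 ft

Pressure altitude = 13180 + (29.92 − 30.80) × 1000 = 13180 + (-880) = 12300 ft.
ISA temperature at 12300 ft = 15 − 2 × (12300/1000) = -9.6°C.
ISA deviation = 18 − (-9.6) = +27.6°C.
Density altitude = 12300 + 120 × (27.6) = 15612 ft.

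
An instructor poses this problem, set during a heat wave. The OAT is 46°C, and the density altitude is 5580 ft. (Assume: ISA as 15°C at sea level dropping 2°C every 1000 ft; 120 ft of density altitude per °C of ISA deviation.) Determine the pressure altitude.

1500 ft

DA = PA + 120 × (OAT − (15 − 2·PA/1000)) = PA + 120·OAT − 1800 + 0.24·PA = 1.24·PA + 120·OAT − 1800.
So 1.24·PA = 5580 − 120 × 46 + 1800 = 1860.
PA = 1860 / 1.24 = 1500 ft.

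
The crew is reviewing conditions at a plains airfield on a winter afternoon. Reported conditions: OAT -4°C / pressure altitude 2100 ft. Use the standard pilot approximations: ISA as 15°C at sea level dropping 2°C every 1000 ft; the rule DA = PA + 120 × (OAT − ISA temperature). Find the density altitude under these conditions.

ISA temperature at 2100 ft = 15 − 2 × (2100/1000) = 10.8°C.
ISA deviation = -4 − 10.8 = -14.8°C.
Density altitude = 2100 + 120 × (-14.8) = 2100 + (-1776) = 324 ft.

324 ft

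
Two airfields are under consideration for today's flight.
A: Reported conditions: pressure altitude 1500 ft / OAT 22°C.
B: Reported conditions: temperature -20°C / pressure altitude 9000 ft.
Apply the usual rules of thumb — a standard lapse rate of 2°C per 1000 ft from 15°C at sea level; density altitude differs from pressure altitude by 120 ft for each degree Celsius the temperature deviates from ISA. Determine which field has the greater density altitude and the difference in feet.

A: ISA temp = 12°C, deviation +10°C, DA = 1500 + 120 × 10 = 2700 ft.
B: ISA temp = -3°C, deviation -17°C, DA = 9000 + 120 × (-17) = 6960 ft.
B is higher by 6960 − 2700 = 4260 ft.

B by 4260 ft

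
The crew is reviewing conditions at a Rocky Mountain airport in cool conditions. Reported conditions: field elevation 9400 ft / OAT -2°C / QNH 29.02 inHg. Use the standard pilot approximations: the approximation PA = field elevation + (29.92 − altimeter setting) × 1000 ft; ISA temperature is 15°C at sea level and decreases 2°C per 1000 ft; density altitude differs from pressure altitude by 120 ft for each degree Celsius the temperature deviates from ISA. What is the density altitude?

Pressure altitude = 9400 + (29.92 − 29.02) × 1000 = 9400 + (+900) = 10300 ft.
ISA temperature at 10300 ft = 15 − 2 × (10300/1000) = -5.6°C.
ISA deviation = -2 − (-5.6) = +3.6°C.
Density altitude = 10300 + 120 × (3.6) = 10732 ft.

10732 ft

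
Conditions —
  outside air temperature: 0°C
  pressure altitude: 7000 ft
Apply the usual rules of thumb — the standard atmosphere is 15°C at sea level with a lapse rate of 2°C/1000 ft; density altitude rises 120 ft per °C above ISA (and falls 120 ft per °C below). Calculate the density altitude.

ISA temperature at 7000 ft = 15 − 2 × (7000/1000) = 1°C.
ISA deviation = 0 − 1 = -1°C.
Density altitude = 7000 + 120 × (-1) = 7000 + (-120) = 6880 ft.

6880 ft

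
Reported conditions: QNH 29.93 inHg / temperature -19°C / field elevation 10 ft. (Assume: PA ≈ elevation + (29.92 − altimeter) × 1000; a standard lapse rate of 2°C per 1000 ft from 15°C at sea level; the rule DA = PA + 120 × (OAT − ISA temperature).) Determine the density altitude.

Pressure altitude = 10 + (29.92 − 29.93) × 1000 = 10 + (-10) = 0 ft.
ISA temperature at 0 ft = 15 − 2 × (0/1000) = 15°C.
ISA deviation = -19 − 15 = -34°C.
Density altitude = 0 + 120 × (-34) = -4080 ft.

-4080 ft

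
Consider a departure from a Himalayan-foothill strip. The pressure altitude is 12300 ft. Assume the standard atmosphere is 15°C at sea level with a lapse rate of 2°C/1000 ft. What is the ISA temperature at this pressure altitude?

-9.6°C

ISA temperature = 15 − 2 × (12300/1000) = 15 − 24.6 = -9.6°C.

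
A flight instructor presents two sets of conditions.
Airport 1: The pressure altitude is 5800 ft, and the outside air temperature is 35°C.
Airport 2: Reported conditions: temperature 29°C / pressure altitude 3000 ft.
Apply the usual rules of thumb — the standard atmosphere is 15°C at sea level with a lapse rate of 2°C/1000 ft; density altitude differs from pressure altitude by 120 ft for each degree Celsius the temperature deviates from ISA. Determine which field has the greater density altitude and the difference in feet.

Airport 1: ISA temp = 3.4°C, deviation +31.6°C, DA = 5800 + 120 × 31.6 = 9592 ft.
Airport 2: ISA temp = 9°C, deviation +20°C, DA = 3000 + 120 × 20 = 5400 ft.
Airport 1 is higher by 9592 − 5400 = 4192 ft.

Airport 1 by 4192 ft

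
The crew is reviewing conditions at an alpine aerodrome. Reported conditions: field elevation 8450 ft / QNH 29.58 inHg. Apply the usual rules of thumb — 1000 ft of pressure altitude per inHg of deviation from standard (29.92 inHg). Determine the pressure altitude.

Pressure correction = (29.92 − 29.58) × 1000 = +340 ft.
Pressure altitude = 8450 + (+340) = 8790 ft.

8790 ft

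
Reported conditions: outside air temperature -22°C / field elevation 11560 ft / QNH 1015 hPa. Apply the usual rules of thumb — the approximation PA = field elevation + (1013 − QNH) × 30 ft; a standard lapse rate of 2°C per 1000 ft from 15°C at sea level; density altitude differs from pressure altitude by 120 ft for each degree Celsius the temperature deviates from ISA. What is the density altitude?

9820 ft

Pressure altitude = 11560 + (1013 − 1015) × 30 = 11560 + (-60) = 11500 ft.
ISA temperature at 11500 ft = 15 − 2 × (11500/1000) = -8°C.
ISA deviation = -22 − (-8) = -14°C.
Density altitude = 11500 + 120 × (-14) = 9820 ft.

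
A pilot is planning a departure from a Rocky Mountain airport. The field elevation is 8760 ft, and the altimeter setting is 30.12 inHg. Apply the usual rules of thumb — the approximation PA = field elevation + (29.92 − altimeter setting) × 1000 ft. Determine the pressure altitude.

8560 ft

Pressure correction = (29.92 − 30.12) × 1000 = -200 ft.
Pressure altitude = 8760 + (-200) = 8560 ft.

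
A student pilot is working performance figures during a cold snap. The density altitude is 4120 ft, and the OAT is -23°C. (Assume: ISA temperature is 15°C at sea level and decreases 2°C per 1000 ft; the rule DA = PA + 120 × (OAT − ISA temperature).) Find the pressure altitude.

7000 ft

DA = PA + 120 × (OAT − (15 − 2·PA/1000)) = PA + 120·OAT − 1800 + 0.24·PA = 1.24·PA + 120·OAT − 1800.
So 1.24·PA = 4120 − 120 × (-23) + 1800 = 8680.
PA = 8680 / 1.24 = 7000 ft.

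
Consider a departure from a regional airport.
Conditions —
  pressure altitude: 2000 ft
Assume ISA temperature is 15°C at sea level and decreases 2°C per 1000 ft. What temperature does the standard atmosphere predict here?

ISA temperature = 15 − 2 × (2000/1000) = 15 − 4 = 11°C.

11°C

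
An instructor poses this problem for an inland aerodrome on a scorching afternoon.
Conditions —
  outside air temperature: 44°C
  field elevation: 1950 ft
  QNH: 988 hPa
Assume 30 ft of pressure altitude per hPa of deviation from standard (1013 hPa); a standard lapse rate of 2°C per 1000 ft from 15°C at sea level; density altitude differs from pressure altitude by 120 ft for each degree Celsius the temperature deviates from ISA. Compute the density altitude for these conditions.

Pressure altitude = 1950 + (1013 − 988) × 30 = 1950 + (+750) = 2700 ft.
ISA temperature at 2700 ft = 15 − 2 × (2700/1000) = 9.6°C.
ISA deviation = 44 − 9.6 = +34.4°C.
Density altitude = 2700 + 120 × (34.4) = 6828 ft.

6828 ft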